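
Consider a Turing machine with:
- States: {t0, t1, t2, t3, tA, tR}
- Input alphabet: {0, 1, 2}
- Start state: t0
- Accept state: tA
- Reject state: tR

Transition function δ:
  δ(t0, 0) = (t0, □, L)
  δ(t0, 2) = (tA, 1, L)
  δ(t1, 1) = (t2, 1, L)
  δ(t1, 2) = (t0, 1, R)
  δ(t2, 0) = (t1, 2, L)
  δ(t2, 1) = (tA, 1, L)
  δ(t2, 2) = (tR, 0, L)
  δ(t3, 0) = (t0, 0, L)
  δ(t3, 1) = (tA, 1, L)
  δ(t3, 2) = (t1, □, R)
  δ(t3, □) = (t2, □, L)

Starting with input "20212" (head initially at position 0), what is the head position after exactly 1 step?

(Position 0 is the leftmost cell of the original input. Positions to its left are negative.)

Execution trace (head position shown):
Step 0: [t0]20212  (head at position 0)
Step 1: move left → [tA]□10212  (head at position -1)

After 1 step, the head is at position -1.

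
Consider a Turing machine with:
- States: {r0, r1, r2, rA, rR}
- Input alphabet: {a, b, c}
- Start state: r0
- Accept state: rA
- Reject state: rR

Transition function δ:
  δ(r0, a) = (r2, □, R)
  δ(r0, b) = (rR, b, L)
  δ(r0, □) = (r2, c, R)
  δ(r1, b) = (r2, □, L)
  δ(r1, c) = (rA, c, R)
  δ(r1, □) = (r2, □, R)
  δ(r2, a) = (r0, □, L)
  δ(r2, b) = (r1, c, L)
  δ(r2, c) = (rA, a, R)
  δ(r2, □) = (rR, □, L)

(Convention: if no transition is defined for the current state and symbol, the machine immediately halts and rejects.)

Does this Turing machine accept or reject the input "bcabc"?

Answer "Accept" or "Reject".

Execution trace:
Initial: [r0]bcabc
Step 1: δ(r0, b) = (rR, b, L) → [rR]□bcabc

The machine reaches the reject state rR and halts.

Answer: Reject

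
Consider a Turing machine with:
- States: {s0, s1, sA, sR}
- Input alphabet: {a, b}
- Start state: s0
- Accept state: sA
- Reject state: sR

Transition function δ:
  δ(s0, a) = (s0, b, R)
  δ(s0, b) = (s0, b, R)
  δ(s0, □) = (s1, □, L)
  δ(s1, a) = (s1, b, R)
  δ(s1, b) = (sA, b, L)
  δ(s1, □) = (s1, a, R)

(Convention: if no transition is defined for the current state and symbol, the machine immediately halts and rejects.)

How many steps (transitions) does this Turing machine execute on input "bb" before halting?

Execution trace:
Initial: [s0]bb
Step 1: δ(s0, b) = (s0, b, R) → b[s0]b
Step 2: δ(s0, b) = (s0, b, R) → bb[s0]□
Step 3: δ(s0, □) = (s1, □, L) → b[s1]b□
Step 4: δ(s1, b) = (sA, b, L) → [sA]bb□

The machine reaches the accept state sA and halts.

The machine executed 4 steps before halting.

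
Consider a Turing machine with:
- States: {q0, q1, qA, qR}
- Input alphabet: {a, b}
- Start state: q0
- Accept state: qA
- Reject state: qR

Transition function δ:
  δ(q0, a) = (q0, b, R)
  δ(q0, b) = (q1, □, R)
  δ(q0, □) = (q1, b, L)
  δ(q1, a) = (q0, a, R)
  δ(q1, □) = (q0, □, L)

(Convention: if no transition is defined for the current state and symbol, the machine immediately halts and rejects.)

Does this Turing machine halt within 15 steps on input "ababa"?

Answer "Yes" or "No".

Execution trace:
Initial: [q0]ababa
Step 1: δ(q0, a) = (q0, b, R) → b[q0]baba
Step 2: δ(q0, b) = (q1, □, R) → b□[q1]aba
Step 3: δ(q1, a) = (q0, a, R) → b□a[q0]ba
Step 4: δ(q0, b) = (q1, □, R) → b□a□[q1]a
Step 5: δ(q1, a) = (q0, a, R) → b□a□a[q0]□
Step 6: δ(q0, □) = (q1, b, L) → b□a□[q1]ab
Step 7: δ(q1, a) = (q0, a, R) → b□a□a[q0]b
Step 8: δ(q0, b) = (q1, □, R) → b□a□a□[q1]□
Step 9: δ(q1, □) = (q0, □, L) → b□a□a[q0]□□
Step 10: δ(q0, □) = (q1, b, L) → b□a□[q1]ab□
Step 11: δ(q1, a) = (q0, a, R) → b□a□a[q0]b□
Step 12: δ(q0, b) = (q1, □, R) → b□a□a□[q1]□
Step 13: δ(q1, □) = (q0, □, L) → b□a□a[q0]□□
Step 14: δ(q0, □) = (q1, b, L) → b□a□[q1]ab□
Step 15: δ(q1, a) = (q0, a, R) → b□a□a[q0]b□

The machine has not reached a halting state after 15 steps.
The machine did not halt within the 15-step bound.

Answer: No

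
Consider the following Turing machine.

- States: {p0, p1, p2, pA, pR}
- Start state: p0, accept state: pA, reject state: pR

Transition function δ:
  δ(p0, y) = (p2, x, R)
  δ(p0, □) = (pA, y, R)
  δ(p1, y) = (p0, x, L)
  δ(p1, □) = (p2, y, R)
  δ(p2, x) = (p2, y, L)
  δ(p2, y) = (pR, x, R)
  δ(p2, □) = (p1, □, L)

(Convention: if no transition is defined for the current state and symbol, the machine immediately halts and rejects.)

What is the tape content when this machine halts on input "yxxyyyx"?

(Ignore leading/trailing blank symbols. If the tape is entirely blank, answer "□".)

Execution trace:
Initial: [p0]yxxyyyx
Step 1: δ(p0, y) = (p2, x, R) → x[p2]xxyyyx
Step 2: δ(p2, x) = (p2, y, L) → [p2]xyxyyyx
Step 3: δ(p2, x) = (p2, y, L) → [p2]□yyxyyyx
Step 4: δ(p2, □) = (p1, □, L) → [p1]□□yyxyyyx
Step 5: δ(p1, □) = (p2, y, R) → y[p2]□yyxyyyx
Step 6: δ(p2, □) = (p1, □, L) → [p1]y□yyxyyyx
Step 7: δ(p1, y) = (p0, x, L) → [p0]□x□yyxyyyx
Step 8: δ(p0, □) = (pA, y, R) → y[pA]x□yyxyyyx

The machine reaches the accept state pA and halts.

Final tape (ignoring leading/trailing blanks): yx□yyxyyyx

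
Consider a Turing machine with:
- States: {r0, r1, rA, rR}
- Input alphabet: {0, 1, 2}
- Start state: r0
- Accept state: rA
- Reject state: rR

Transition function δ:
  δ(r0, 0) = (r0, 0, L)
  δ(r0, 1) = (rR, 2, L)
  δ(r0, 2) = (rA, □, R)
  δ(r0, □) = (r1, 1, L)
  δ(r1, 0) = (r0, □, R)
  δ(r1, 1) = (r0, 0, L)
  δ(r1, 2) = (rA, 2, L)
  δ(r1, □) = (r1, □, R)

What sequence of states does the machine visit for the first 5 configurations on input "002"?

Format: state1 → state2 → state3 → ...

Execution trace:
Initial: [r0]002
Step 1: δ(r0, 0) = (r0, 0, L) → [r0]□002
Step 2: δ(r0, □) = (r1, 1, L) → [r1]□1002
Step 3: δ(r1, □) = (r1, □, R) → □[r1]1002
Step 4: δ(r1, 1) = (r0, 0, L) → [r0]□0002

State sequence: r0 → r0 → r1 → r1 → r0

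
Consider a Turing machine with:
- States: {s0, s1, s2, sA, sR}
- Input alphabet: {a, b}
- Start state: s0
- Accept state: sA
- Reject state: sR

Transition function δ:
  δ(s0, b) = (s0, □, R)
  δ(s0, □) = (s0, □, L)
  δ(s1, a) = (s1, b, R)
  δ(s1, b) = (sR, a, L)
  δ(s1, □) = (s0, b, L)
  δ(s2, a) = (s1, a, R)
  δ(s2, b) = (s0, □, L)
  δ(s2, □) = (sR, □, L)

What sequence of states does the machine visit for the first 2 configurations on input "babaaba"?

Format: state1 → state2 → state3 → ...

Execution trace:
Initial: [s0]babaaba
Step 1: δ(s0, b) = (s0, □, R) → □[s0]abaaba

No transition is defined for δ(s0, a). By convention the machine halts and rejects.

State sequence: s0 → s0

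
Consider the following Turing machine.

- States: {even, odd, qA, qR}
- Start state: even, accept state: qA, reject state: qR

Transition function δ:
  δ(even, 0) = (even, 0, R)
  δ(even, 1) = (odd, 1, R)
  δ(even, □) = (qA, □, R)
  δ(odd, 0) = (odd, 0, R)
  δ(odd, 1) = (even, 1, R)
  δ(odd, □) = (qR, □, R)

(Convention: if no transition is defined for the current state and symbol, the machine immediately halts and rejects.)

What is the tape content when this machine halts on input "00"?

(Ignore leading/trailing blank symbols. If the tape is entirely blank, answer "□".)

Execution trace:
Initial: [even]00
Step 1: δ(even, 0) = (even, 0, R) → 0[even]0
Step 2: δ(even, 0) = (even, 0, R) → 00[even]□
Step 3: δ(even, □) = (qA, □, R) → 00□[qA]□

The machine reaches the accept state qA and halts.

Final tape (ignoring leading/trailing blanks): 00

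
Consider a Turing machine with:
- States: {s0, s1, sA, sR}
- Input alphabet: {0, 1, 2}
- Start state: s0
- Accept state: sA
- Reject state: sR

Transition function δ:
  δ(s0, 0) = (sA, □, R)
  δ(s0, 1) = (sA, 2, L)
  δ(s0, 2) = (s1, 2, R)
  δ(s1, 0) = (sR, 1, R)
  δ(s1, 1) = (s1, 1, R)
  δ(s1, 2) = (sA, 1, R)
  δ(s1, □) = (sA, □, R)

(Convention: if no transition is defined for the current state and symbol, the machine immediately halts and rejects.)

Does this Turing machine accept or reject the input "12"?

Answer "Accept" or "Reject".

Execution trace:
Initial: [s0]12
Step 1: δ(s0, 1) = (sA, 2, L) → [sA]□22

The machine reaches the accept state sA and halts.

Answer: Accept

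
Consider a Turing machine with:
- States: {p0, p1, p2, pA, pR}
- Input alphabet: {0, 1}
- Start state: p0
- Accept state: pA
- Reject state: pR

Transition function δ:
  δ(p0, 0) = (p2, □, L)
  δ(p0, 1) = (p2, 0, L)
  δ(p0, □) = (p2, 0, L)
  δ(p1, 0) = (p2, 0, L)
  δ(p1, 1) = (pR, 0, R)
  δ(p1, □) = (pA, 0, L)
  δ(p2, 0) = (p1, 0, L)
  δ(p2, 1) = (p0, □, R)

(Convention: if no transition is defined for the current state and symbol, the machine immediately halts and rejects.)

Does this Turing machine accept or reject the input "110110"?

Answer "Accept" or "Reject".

Execution trace:
Initial: [p0]110110
Step 1: δ(p0, 1) = (p2, 0, L) → [p2]□010110

No transition is defined for δ(p2, □). By convention the machine halts and rejects.

Answer: Reject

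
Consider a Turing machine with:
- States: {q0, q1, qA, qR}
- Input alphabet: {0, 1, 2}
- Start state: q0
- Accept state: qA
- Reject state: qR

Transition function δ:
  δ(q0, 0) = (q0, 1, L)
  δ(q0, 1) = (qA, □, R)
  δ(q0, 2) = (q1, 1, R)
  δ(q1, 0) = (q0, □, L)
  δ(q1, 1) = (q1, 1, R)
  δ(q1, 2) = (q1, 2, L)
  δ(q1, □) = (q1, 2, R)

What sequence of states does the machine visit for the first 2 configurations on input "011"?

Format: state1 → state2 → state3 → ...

Execution trace:
Initial: [q0]011
Step 1: δ(q0, 0) = (q0, 1, L) → [q0]□111

No transition is defined for δ(q0, □). By convention the machine halts and rejects.

State sequence: q0 → q0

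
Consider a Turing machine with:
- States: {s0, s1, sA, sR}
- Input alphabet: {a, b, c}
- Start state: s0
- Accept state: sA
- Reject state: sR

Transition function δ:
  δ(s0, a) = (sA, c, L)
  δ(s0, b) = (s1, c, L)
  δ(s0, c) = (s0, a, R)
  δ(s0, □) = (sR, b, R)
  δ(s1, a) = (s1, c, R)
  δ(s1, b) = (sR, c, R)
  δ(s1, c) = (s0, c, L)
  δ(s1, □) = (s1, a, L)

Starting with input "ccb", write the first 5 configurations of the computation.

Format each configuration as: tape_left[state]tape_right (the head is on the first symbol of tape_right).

Transitions applied:
Step 1: δ(s0, c) = (s0, a, R)
Step 2: δ(s0, c) = (s0, a, R)
Step 3: δ(s0, b) = (s1, c, L)
Step 4: δ(s1, a) = (s1, c, R)

The first 5 configurations are:
[s0]ccb ⊢ a[s0]cb ⊢ aa[s0]b ⊢ a[s1]ac ⊢ ac[s1]c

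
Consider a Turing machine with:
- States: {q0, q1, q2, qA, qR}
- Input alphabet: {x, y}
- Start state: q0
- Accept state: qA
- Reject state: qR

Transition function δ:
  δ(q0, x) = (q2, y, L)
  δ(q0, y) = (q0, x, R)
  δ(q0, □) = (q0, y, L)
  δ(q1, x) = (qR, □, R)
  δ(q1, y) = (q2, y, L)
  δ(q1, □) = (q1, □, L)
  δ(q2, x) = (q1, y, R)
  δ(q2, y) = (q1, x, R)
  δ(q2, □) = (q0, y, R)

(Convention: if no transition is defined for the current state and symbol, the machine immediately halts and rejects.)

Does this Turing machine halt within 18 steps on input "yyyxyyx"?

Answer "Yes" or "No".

Execution trace:
Initial: [q0]yyyxyyx
Step 1: δ(q0, y) = (q0, x, R) → x[q0]yyxyyx
Step 2: δ(q0, y) = (q0, x, R) → xx[q0]yxyyx
Step 3: δ(q0, y) = (q0, x, R) → xxx[q0]xyyx
Step 4: δ(q0, x) = (q2, y, L) → xx[q2]xyyyx
Step 5: δ(q2, x) = (q1, y, R) → xxy[q1]yyyx
Step 6: δ(q1, y) = (q2, y, L) → xx[q2]yyyyx
Step 7: δ(q2, y) = (q1, x, R) → xxx[q1]yyyx
Step 8: δ(q1, y) = (q2, y, L) → xx[q2]xyyyx
Step 9: δ(q2, x) = (q1, y, R) → xxy[q1]yyyx
Step 10: δ(q1, y) = (q2, y, L) → xx[q2]yyyyx
Step 11: δ(q2, y) = (q1, x, R) → xxx[q1]yyyx
Step 12: δ(q1, y) = (q2, y, L) → xx[q2]xyyyx
Step 13: δ(q2, x) = (q1, y, R) → xxy[q1]yyyx
Step 14: δ(q1, y) = (q2, y, L) → xx[q2]yyyyx
Step 15: δ(q2, y) = (q1, x, R) → xxx[q1]yyyx
Step 16: δ(q1, y) = (q2, y, L) → xx[q2]xyyyx
Step 17: δ(q2, x) = (q1, y, R) → xxy[q1]yyyx
Step 18: δ(q1, y) = (q2, y, L) → xx[q2]yyyyx

The machine has not reached a halting state after 18 steps.
The machine did not halt within the 18-step bound.

Answer: No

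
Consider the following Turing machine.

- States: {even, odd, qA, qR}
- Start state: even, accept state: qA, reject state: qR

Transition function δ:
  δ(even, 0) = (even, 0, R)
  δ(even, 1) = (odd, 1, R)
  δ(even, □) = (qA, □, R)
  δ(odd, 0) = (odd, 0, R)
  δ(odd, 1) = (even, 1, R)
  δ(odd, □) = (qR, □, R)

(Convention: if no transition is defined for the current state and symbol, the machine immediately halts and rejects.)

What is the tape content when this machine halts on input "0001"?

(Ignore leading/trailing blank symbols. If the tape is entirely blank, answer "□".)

Execution trace:
Initial: [even]0001
Step 1: δ(even, 0) = (even, 0, R) → 0[even]001
Step 2: δ(even, 0) = (even, 0, R) → 00[even]01
Step 3: δ(even, 0) = (even, 0, R) → 000[even]1
Step 4: δ(even, 1) = (odd, 1, R) → 0001[odd]□
Step 5: δ(odd, □) = (qR, □, R) → 0001□[qR]□

The machine reaches the reject state qR and halts.

Final tape (ignoring leading/trailing blanks): 0001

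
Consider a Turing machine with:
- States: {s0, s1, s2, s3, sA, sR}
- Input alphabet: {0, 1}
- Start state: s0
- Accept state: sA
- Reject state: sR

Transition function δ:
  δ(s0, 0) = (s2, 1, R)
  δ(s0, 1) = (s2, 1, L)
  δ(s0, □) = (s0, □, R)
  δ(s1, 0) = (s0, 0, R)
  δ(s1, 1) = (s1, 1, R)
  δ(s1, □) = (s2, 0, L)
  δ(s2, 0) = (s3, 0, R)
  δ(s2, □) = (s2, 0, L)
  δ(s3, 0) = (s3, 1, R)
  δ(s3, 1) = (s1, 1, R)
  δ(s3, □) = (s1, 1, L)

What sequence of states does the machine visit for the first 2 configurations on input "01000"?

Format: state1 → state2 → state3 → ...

Execution trace:
Initial: [s0]01000
Step 1: δ(s0, 0) = (s2, 1, R) → 1[s2]1000

No transition is defined for δ(s2, 1). By convention the machine halts and rejects.

State sequence: s0 → s2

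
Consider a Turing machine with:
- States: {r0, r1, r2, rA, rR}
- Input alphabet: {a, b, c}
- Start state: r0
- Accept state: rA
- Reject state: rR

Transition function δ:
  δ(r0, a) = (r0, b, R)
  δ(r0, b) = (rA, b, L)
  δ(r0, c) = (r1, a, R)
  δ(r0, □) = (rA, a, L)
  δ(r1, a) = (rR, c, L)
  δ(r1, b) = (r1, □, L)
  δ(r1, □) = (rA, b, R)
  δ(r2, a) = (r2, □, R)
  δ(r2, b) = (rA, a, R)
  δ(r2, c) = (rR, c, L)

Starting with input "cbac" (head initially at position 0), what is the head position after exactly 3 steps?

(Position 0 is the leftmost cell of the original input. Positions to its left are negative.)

Execution trace (head position shown):
Step 0: [r0]cbac  (head at position 0)
Step 1: move right → a[r1]bac  (head at position 1)
Step 2: move left → [r1]a□ac  (head at position 0)
Step 3: move left → [rR]□c□ac  (head at position -1)

After 3 steps, the head is at position -1.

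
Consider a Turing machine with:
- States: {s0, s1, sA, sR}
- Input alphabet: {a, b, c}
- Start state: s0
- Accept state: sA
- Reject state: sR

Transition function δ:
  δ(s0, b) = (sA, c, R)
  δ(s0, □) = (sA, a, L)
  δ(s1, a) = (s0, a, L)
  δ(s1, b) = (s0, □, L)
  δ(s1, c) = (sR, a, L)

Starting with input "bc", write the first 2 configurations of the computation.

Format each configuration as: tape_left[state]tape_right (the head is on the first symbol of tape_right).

Transitions applied:
Step 1: δ(s0, b) = (sA, c, R)

The first 2 configurations are:
[s0]bc ⊢ c[sA]c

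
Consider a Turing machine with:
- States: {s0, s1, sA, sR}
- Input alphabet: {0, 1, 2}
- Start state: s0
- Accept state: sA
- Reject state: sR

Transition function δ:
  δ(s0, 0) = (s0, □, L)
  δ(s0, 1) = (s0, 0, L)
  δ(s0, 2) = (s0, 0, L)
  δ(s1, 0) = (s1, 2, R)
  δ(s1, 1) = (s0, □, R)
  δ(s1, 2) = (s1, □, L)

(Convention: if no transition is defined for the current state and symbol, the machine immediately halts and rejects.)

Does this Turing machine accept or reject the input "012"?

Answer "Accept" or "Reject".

Execution trace:
Initial: [s0]012
Step 1: δ(s0, 0) = (s0, □, L) → [s0]□□12

No transition is defined for δ(s0, □). By convention the machine halts and rejects.

Answer: Reject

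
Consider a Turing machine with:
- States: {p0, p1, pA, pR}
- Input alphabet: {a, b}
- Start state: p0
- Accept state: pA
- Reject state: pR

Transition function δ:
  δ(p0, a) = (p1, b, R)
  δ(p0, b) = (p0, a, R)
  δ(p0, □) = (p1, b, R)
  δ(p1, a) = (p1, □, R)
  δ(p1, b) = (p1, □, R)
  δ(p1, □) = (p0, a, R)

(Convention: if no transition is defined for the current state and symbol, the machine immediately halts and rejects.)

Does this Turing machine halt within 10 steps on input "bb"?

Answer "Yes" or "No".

Execution trace:
Initial: [p0]bb
Step 1: δ(p0, b) = (p0, a, R) → a[p0]b
Step 2: δ(p0, b) = (p0, a, R) → aa[p0]□
Step 3: δ(p0, □) = (p1, b, R) → aab[p1]□
Step 4: δ(p1, □) = (p0, a, R) → aaba[p0]□
Step 5: δ(p0, □) = (p1, b, R) → aabab[p1]□
Step 6: δ(p1, □) = (p0, a, R) → aababa[p0]□
Step 7: δ(p0, □) = (p1, b, R) → aababab[p1]□
Step 8: δ(p1, □) = (p0, a, R) → aabababa[p0]□
Step 9: δ(p0, □) = (p1, b, R) → aabababab[p1]□
Step 10: δ(p1, □) = (p0, a, R) → aababababa[p0]□

The machine has not reached a halting state after 10 steps.
The machine did not halt within the 10-step bound.

Answer: No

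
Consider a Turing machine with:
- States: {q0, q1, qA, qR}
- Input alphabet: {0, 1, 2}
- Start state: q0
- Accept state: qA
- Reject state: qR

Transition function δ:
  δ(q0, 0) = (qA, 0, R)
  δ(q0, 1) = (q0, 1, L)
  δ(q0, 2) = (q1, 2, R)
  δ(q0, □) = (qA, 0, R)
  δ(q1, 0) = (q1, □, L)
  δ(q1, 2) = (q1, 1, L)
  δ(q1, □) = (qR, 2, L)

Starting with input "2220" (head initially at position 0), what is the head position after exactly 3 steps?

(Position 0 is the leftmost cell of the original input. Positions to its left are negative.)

Execution trace (head position shown):
Step 0: [q0]2220  (head at position 0)
Step 1: move right → 2[q1]220  (head at position 1)
Step 2: move left → [q1]2120  (head at position 0)
Step 3: move left → [q1]□1120  (head at position -1)

After 3 steps, the head is at position -1.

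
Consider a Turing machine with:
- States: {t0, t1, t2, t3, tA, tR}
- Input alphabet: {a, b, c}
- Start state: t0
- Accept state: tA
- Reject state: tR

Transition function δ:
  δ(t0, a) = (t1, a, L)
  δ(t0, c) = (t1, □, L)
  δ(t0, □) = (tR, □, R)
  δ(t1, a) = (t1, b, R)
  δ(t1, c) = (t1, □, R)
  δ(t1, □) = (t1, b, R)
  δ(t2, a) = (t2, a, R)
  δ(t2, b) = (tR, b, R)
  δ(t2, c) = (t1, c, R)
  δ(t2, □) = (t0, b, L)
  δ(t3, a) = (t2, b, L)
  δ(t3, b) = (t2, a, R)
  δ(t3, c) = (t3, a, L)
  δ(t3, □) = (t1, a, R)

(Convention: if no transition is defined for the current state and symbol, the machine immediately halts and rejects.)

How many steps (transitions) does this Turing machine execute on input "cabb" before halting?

Execution trace:
Initial: [t0]cabb
Step 1: δ(t0, c) = (t1, □, L) → [t1]□□abb
Step 2: δ(t1, □) = (t1, b, R) → b[t1]□abb
Step 3: δ(t1, □) = (t1, b, R) → bb[t1]abb
Step 4: δ(t1, a) = (t1, b, R) → bbb[t1]bb

No transition is defined for δ(t1, b). By convention the machine halts and rejects.

The machine executed 4 steps before halting.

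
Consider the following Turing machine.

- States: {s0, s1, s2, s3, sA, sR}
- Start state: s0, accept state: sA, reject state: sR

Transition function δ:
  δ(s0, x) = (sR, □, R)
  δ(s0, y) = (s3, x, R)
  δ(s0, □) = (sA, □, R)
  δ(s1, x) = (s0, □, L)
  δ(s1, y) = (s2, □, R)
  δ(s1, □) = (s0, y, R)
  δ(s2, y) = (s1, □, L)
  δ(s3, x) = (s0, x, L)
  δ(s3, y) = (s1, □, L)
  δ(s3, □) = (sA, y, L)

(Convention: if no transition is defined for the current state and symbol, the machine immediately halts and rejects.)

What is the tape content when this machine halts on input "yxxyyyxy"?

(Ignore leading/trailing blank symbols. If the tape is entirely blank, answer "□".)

Execution trace:
Initial: [s0]yxxyyyxy
Step 1: δ(s0, y) = (s3, x, R) → x[s3]xxyyyxy
Step 2: δ(s3, x) = (s0, x, L) → [s0]xxxyyyxy
Step 3: δ(s0, x) = (sR, □, R) → □[sR]xxyyyxy

The machine reaches the reject state sR and halts.

Final tape (ignoring leading/trailing blanks): xxyyyxy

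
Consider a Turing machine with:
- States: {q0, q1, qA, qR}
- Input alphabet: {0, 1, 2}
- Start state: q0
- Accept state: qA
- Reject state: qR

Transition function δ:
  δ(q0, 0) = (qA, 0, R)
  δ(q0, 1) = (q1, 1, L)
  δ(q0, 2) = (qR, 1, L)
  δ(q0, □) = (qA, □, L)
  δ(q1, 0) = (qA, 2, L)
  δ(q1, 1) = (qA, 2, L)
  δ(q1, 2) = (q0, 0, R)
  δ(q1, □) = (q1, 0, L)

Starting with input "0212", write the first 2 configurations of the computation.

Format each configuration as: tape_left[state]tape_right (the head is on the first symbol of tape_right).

Transitions applied:
Step 1: δ(q0, 0) = (qA, 0, R)

The first 2 configurations are:
[q0]0212 ⊢ 0[qA]212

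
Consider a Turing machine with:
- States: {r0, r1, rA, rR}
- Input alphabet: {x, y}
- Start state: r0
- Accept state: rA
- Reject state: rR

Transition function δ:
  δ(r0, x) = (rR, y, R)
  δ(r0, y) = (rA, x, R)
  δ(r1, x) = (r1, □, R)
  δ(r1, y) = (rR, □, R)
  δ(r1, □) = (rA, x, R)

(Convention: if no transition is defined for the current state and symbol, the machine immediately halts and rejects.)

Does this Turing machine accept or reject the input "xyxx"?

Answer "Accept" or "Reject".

Execution trace:
Initial: [r0]xyxx
Step 1: δ(r0, x) = (rR, y, R) → y[rR]yxx

The machine reaches the reject state rR and halts.

Answer: Reject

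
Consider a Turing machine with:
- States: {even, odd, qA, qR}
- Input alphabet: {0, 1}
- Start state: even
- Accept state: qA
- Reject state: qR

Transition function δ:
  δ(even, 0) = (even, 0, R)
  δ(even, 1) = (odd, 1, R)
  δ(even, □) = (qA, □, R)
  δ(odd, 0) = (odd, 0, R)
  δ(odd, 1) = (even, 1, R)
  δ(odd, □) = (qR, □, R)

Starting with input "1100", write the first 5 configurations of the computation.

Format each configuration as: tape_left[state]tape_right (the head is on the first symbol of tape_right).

Transitions applied:
Step 1: δ(even, 1) = (odd, 1, R)
Step 2: δ(odd, 1) = (even, 1, R)
Step 3: δ(even, 0) = (even, 0, R)
Step 4: δ(even, 0) = (even, 0, R)

The first 5 configurations are:
[even]1100 ⊢ 1[odd]100 ⊢ 11[even]00 ⊢ 110[even]0 ⊢ 1100[even]□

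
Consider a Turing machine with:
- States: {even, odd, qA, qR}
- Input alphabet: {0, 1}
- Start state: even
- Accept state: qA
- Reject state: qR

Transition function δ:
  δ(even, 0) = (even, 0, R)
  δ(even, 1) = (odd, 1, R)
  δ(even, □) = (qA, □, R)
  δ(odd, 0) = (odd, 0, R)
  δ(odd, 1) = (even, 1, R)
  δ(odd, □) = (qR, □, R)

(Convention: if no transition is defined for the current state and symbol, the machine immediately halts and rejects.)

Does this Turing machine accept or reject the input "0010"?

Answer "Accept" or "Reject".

Execution trace:
Initial: [even]0010
Step 1: δ(even, 0) = (even, 0, R) → 0[even]010
Step 2: δ(even, 0) = (even, 0, R) → 00[even]10
Step 3: δ(even, 1) = (odd, 1, R) → 001[odd]0
Step 4: δ(odd, 0) = (odd, 0, R) → 0010[odd]□
Step 5: δ(odd, □) = (qR, □, R) → 0010□[qR]□

The machine reaches the reject state qR and halts.

Answer: Reject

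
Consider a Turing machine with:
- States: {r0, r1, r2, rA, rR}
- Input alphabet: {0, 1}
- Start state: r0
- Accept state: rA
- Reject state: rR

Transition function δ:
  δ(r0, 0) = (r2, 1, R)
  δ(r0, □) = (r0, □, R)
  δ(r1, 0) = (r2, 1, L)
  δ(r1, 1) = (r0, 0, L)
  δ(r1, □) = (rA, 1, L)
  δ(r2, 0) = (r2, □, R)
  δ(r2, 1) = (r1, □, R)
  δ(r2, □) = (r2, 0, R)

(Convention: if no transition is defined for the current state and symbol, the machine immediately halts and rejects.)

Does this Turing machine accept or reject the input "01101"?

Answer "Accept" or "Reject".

Execution trace:
Initial: [r0]01101
Step 1: δ(r0, 0) = (r2, 1, R) → 1[r2]1101
Step 2: δ(r2, 1) = (r1, □, R) → 1□[r1]101
Step 3: δ(r1, 1) = (r0, 0, L) → 1[r0]□001
Step 4: δ(r0, □) = (r0, □, R) → 1□[r0]001
Step 5: δ(r0, 0) = (r2, 1, R) → 1□1[r2]01
Step 6: δ(r2, 0) = (r2, □, R) → 1□1□[r2]1
Step 7: δ(r2, 1) = (r1, □, R) → 1□1□□[r1]□
Step 8: δ(r1, □) = (rA, 1, L) → 1□1□[rA]□1

The machine reaches the accept state rA and halts.

Answer: Accept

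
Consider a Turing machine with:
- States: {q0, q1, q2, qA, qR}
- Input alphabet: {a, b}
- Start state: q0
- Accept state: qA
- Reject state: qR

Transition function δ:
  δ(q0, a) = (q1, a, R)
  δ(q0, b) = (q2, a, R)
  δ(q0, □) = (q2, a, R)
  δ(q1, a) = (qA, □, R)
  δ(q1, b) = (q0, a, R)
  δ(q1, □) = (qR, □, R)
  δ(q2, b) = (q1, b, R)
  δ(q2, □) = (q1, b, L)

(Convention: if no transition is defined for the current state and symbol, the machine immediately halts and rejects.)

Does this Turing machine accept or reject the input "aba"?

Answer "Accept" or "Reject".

Execution trace:
Initial: [q0]aba
Step 1: δ(q0, a) = (q1, a, R) → a[q1]ba
Step 2: δ(q1, b) = (q0, a, R) → aa[q0]a
Step 3: δ(q0, a) = (q1, a, R) → aaa[q1]□
Step 4: δ(q1, □) = (qR, □, R) → aaa□[qR]□

The machine reaches the reject state qR and halts.

Answer: Reject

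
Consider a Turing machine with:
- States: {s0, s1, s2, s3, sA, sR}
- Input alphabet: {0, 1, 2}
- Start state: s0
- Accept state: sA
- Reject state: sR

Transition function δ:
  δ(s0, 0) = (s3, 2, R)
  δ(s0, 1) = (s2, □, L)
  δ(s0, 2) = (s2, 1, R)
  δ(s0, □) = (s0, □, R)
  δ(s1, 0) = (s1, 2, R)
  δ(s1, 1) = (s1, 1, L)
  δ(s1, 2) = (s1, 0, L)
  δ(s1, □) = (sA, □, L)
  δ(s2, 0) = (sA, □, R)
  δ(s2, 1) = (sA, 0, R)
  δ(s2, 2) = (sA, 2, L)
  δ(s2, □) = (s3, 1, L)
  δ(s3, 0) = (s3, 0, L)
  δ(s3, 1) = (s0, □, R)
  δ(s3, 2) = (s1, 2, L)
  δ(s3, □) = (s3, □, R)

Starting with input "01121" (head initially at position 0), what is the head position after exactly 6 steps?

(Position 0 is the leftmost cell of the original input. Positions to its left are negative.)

Execution trace (head position shown):
Step 0: [s0]01121  (head at position 0)
Step 1: move right → 2[s3]1121  (head at position 1)
Step 2: move right → 2□[s0]121  (head at position 2)
Step 3: move left → 2[s2]□□21  (head at position 1)
Step 4: move left → [s3]21□21  (head at position 0)
Step 5: move left → [s1]□21□21  (head at position -1)
Step 6: move left → [sA]□□21□21  (head at position -2)

After 6 steps, the head is at position -2.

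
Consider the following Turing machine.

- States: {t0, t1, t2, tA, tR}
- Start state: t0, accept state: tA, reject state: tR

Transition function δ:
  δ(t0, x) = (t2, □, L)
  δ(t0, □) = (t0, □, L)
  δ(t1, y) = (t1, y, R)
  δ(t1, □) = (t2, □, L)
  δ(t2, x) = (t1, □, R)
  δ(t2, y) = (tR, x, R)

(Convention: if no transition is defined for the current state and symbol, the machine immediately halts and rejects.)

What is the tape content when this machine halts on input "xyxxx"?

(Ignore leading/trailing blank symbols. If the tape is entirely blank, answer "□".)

Execution trace:
Initial: [t0]xyxxx
Step 1: δ(t0, x) = (t2, □, L) → [t2]□□yxxx

No transition is defined for δ(t2, □). By convention the machine halts and rejects.

Final tape (ignoring leading/trailing blanks): yxxx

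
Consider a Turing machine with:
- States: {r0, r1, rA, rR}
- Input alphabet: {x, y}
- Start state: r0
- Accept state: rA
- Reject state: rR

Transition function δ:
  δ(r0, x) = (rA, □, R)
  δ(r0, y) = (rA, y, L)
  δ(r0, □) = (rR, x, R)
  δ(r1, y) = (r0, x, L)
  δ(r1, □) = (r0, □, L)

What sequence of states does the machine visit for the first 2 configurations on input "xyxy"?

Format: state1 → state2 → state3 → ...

Execution trace:
Initial: [r0]xyxy
Step 1: δ(r0, x) = (rA, □, R) → □[rA]yxy

The machine reaches the accept state rA and halts.

State sequence: r0 → rA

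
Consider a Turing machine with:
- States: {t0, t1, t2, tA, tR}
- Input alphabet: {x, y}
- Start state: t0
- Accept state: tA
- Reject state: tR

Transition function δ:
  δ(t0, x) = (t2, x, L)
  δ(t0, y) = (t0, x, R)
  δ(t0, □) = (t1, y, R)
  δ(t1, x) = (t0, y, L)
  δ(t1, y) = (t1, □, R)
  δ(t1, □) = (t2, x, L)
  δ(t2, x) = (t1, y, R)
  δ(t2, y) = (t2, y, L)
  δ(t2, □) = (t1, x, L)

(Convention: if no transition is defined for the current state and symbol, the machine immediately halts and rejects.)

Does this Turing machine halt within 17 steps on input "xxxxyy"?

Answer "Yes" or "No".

Execution trace:
Initial: [t0]xxxxyy
Step 1: δ(t0, x) = (t2, x, L) → [t2]□xxxxyy
Step 2: δ(t2, □) = (t1, x, L) → [t1]□xxxxxyy
Step 3: δ(t1, □) = (t2, x, L) → [t2]□xxxxxxyy
Step 4: δ(t2, □) = (t1, x, L) → [t1]□xxxxxxxyy
Step 5: δ(t1, □) = (t2, x, L) → [t2]□xxxxxxxxyy
Step 6: δ(t2, □) = (t1, x, L) → [t1]□xxxxxxxxxyy
Step 7: δ(t1, □) = (t2, x, L) → [t2]□xxxxxxxxxxyy
Step 8: δ(t2, □) = (t1, x, L) → [t1]□xxxxxxxxxxxyy
Step 9: δ(t1, □) = (t2, x, L) → [t2]□xxxxxxxxxxxxyy
Step 10: δ(t2, □) = (t1, x, L) → [t1]□xxxxxxxxxxxxxyy
Step 11: δ(t1, □) = (t2, x, L) → [t2]□xxxxxxxxxxxxxxyy
Step 12: δ(t2, □) = (t1, x, L) → [t1]□xxxxxxxxxxxxxxxyy
Step 13: δ(t1, □) = (t2, x, L) → [t2]□xxxxxxxxxxxxxxxxyy
Step 14: δ(t2, □) = (t1, x, L) → [t1]□xxxxxxxxxxxxxxxxxyy
Step 15: δ(t1, □) = (t2, x, L) → [t2]□xxxxxxxxxxxxxxxxxxyy
Step 16: δ(t2, □) = (t1, x, L) → [t1]□xxxxxxxxxxxxxxxxxxxyy
Step 17: δ(t1, □) = (t2, x, L) → [t2]□xxxxxxxxxxxxxxxxxxxxyy

The machine has not reached a halting state after 17 steps.
The machine did not halt within the 17-step bound.

Answer: No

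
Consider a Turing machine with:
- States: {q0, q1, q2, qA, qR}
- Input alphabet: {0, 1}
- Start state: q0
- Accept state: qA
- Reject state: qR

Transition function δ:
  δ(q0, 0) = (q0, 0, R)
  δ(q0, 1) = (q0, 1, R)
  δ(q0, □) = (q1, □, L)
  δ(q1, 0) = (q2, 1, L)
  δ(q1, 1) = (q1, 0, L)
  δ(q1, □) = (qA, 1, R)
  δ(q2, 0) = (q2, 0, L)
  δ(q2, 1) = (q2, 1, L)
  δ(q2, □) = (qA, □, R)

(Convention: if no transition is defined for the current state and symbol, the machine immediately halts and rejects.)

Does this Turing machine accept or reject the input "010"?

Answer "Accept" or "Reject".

Execution trace:
Initial: [q0]010
Step 1: δ(q0, 0) = (q0, 0, R) → 0[q0]10
Step 2: δ(q0, 1) = (q0, 1, R) → 01[q0]0
Step 3: δ(q0, 0) = (q0, 0, R) → 010[q0]□
Step 4: δ(q0, □) = (q1, □, L) → 01[q1]0□
Step 5: δ(q1, 0) = (q2, 1, L) → 0[q2]11□
Step 6: δ(q2, 1) = (q2, 1, L) → [q2]011□
Step 7: δ(q2, 0) = (q2, 0, L) → [q2]□011□
Step 8: δ(q2, □) = (qA, □, R) → □[qA]011□

The machine reaches the accept state qA and halts.

Answer: Accept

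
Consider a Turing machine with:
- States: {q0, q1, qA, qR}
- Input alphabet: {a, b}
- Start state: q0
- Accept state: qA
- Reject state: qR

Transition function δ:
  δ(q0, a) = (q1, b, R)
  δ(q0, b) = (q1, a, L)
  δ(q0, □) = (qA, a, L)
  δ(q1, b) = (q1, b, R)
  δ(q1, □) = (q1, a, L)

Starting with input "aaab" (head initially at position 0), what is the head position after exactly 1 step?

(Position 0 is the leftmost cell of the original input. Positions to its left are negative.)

Execution trace (head position shown):
Step 0: [q0]aaab  (head at position 0)
Step 1: move right → b[q1]aab  (head at position 1)

After 1 step, the head is at position 1.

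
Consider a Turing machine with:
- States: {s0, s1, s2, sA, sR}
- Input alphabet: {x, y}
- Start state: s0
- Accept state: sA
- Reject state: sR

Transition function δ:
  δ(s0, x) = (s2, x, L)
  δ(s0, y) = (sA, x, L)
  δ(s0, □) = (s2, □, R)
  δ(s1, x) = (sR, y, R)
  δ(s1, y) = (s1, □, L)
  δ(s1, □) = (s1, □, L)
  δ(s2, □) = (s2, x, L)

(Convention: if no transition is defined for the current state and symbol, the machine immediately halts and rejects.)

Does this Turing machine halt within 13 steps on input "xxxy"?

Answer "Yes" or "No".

Execution trace:
Initial: [s0]xxxy
Step 1: δ(s0, x) = (s2, x, L) → [s2]□xxxy
Step 2: δ(s2, □) = (s2, x, L) → [s2]□xxxxy
Step 3: δ(s2, □) = (s2, x, L) → [s2]□xxxxxy
Step 4: δ(s2, □) = (s2, x, L) → [s2]□xxxxxxy
Step 5: δ(s2, □) = (s2, x, L) → [s2]□xxxxxxxy
Step 6: δ(s2, □) = (s2, x, L) → [s2]□xxxxxxxxy
Step 7: δ(s2, □) = (s2, x, L) → [s2]□xxxxxxxxxy
Step 8: δ(s2, □) = (s2, x, L) → [s2]□xxxxxxxxxxy
Step 9: δ(s2, □) = (s2, x, L) → [s2]□xxxxxxxxxxxy
Step 10: δ(s2, □) = (s2, x, L) → [s2]□xxxxxxxxxxxxy
Step 11: δ(s2, □) = (s2, x, L) → [s2]□xxxxxxxxxxxxxy
Step 12: δ(s2, □) = (s2, x, L) → [s2]□xxxxxxxxxxxxxxy
Step 13: δ(s2, □) = (s2, x, L) → [s2]□xxxxxxxxxxxxxxxy

The machine has not reached a halting state after 13 steps.
The machine did not halt within the 13-step bound.

Answer: No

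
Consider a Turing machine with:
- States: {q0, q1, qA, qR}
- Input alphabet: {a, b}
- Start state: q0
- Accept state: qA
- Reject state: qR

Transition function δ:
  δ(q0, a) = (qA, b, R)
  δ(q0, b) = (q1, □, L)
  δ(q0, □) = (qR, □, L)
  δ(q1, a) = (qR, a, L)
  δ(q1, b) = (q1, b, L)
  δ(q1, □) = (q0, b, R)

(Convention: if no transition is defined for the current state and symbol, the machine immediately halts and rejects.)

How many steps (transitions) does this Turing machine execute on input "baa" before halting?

Execution trace:
Initial: [q0]baa
Step 1: δ(q0, b) = (q1, □, L) → [q1]□□aa
Step 2: δ(q1, □) = (q0, b, R) → b[q0]□aa
Step 3: δ(q0, □) = (qR, □, L) → [qR]b□aa

The machine reaches the reject state qR and halts.

The machine executed 3 steps before halting.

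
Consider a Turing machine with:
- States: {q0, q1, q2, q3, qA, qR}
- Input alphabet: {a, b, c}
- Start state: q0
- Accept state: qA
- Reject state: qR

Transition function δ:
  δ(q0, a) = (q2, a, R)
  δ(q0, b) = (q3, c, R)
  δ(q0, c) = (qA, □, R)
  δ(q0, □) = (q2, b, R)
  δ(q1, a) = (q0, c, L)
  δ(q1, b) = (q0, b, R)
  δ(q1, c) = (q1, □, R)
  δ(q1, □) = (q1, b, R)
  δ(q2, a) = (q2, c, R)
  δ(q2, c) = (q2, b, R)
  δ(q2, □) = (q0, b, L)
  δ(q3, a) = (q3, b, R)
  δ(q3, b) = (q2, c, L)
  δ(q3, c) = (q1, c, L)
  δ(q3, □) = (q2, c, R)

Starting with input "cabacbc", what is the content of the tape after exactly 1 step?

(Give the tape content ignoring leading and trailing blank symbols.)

Execution trace:
Initial: [q0]cabacbc
Step 1: δ(q0, c) = (qA, □, R) → □[qA]abacbc

The machine reaches the accept state qA and halts.

After 1 step, the tape (ignoring leading/trailing blanks) is: abacbc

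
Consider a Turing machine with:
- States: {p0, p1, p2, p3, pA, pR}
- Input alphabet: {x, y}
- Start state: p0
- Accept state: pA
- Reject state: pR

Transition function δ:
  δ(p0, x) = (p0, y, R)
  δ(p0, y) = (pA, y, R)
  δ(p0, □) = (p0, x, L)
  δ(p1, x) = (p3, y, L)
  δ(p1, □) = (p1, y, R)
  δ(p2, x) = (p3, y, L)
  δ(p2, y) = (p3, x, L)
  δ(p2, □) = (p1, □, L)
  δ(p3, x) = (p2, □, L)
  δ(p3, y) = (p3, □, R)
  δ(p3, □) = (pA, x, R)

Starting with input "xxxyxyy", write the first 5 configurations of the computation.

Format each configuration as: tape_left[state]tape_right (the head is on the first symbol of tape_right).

Transitions applied:
Step 1: δ(p0, x) = (p0, y, R)
Step 2: δ(p0, x) = (p0, y, R)
Step 3: δ(p0, x) = (p0, y, R)
Step 4: δ(p0, y) = (pA, y, R)

The first 5 configurations are:
[p0]xxxyxyy ⊢ y[p0]xxyxyy ⊢ yy[p0]xyxyy ⊢ yyy[p0]yxyy ⊢ yyyy[pA]xyy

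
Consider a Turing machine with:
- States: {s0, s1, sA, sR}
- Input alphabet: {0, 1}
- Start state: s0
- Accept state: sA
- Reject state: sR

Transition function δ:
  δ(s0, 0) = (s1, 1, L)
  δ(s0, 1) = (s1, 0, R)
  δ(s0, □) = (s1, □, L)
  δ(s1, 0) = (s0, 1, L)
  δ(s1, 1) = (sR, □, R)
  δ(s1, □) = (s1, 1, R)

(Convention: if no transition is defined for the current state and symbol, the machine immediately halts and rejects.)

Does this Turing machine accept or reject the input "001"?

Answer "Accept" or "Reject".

Execution trace:
Initial: [s0]001
Step 1: δ(s0, 0) = (s1, 1, L) → [s1]□101
Step 2: δ(s1, □) = (s1, 1, R) → 1[s1]101
Step 3: δ(s1, 1) = (sR, □, R) → 1□[sR]01

The machine reaches the reject state sR and halts.

Answer: Reject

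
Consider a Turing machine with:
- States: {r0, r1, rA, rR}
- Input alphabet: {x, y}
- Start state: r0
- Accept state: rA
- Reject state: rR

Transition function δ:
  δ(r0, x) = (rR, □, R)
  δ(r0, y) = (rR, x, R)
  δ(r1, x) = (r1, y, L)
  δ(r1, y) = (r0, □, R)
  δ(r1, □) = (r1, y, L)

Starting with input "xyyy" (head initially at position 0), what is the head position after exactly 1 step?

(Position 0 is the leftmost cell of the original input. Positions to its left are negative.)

Execution trace (head position shown):
Step 0: [r0]xyyy  (head at position 0)
Step 1: move right → □[rR]yyy  (head at position 1)

After 1 step, the head is at position 1.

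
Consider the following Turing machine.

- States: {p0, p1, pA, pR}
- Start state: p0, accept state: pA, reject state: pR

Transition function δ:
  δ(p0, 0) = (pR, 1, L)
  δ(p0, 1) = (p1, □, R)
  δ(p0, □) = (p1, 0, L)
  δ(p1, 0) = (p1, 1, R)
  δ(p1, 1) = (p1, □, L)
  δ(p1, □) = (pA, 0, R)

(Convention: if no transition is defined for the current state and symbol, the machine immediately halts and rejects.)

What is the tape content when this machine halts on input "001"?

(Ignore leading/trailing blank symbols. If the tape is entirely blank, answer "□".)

Execution trace:
Initial: [p0]001
Step 1: δ(p0, 0) = (pR, 1, L) → [pR]□101

The machine reaches the reject state pR and halts.

Final tape (ignoring leading/trailing blanks): 101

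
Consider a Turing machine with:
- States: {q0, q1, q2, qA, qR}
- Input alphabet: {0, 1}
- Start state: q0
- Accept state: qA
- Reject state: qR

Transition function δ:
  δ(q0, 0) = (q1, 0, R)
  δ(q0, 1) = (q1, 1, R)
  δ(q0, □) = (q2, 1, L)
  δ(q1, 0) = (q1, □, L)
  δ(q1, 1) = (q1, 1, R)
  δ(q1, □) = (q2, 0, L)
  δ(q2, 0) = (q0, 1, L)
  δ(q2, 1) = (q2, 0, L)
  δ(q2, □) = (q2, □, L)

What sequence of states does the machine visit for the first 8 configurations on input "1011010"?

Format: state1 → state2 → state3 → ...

Execution trace:
Initial: [q0]1011010
Step 1: δ(q0, 1) = (q1, 1, R) → 1[q1]011010
Step 2: δ(q1, 0) = (q1, □, L) → [q1]1□11010
Step 3: δ(q1, 1) = (q1, 1, R) → 1[q1]□11010
Step 4: δ(q1, □) = (q2, 0, L) → [q2]1011010
Step 5: δ(q2, 1) = (q2, 0, L) → [q2]□0011010
Step 6: δ(q2, □) = (q2, □, L) → [q2]□□0011010
Step 7: δ(q2, □) = (q2, □, L) → [q2]□□□0011010

State sequence: q0 → q1 → q1 → q1 → q2 → q2 → q2 → q2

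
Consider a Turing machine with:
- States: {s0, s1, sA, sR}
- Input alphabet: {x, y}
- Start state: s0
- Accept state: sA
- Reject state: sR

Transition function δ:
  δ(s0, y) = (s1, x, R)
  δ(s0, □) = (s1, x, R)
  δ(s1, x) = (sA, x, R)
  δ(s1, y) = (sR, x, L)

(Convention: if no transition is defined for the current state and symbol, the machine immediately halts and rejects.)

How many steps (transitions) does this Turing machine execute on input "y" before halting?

Execution trace:
Initial: [s0]y
Step 1: δ(s0, y) = (s1, x, R) → x[s1]□

No transition is defined for δ(s1, □). By convention the machine halts and rejects.

The machine executed 1 step before halting.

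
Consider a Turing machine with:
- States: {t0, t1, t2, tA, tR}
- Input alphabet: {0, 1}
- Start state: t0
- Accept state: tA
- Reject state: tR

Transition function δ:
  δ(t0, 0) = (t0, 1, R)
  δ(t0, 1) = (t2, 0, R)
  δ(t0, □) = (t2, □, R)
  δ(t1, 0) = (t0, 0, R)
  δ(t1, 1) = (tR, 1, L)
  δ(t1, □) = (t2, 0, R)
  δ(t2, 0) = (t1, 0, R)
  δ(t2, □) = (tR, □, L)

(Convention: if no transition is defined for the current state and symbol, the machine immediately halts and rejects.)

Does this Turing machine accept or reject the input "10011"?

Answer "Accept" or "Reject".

Execution trace:
Initial: [t0]10011
Step 1: δ(t0, 1) = (t2, 0, R) → 0[t2]0011
Step 2: δ(t2, 0) = (t1, 0, R) → 00[t1]011
Step 3: δ(t1, 0) = (t0, 0, R) → 000[t0]11
Step 4: δ(t0, 1) = (t2, 0, R) → 0000[t2]1

No transition is defined for δ(t2, 1). By convention the machine halts and rejects.

Answer: Reject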